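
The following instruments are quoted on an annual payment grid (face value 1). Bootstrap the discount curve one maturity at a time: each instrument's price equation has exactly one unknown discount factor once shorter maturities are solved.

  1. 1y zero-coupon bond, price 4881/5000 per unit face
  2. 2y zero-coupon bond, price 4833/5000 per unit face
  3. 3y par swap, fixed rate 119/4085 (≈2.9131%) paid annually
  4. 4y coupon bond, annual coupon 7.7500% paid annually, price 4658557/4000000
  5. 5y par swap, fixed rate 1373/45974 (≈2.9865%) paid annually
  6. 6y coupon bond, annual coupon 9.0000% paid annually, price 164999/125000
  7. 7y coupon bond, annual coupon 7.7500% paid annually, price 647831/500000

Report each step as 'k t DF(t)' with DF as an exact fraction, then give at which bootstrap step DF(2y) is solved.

1 1 4881/5000
2 2 4833/5000
3 3 9167/10000
4 4 547/625
5 5 8627/10000
6 6 4157/5000
7 7 203/250
DF(2y) is solved at step 2

step 1 [1y] zero: DF = P = 4881/5000 ≈ 0.976200
step 2 [2y] zero: DF = P = 4833/5000 ≈ 0.966600
step 3 [3y] swap r/1=119/4085: DF=(1 − 119/4085·(0.976200+0.966600))/(1+119/4085) = 9167/10000 ≈ 0.916700
step 4 [4y] bond c/1=31/400: DF=(4658557/4000000 − 31/400·(0.976200+0.966600+0.916700))/(1+31/400) = 547/625 ≈ 0.875200
step 5 [5y] swap r/1=1373/45974: DF=(1 − 1373/45974·(0.976200+0.966600+0.916700+0.875200))/(1+1373/45974) = 8627/10000 ≈ 0.862700
step 6 [6y] bond c/1=9/100: DF=(164999/125000 − 9/100·(0.976200+0.966600+0.916700+0.875200+0.862700))/(1+9/100) = 4157/5000 ≈ 0.831400
step 7 [7y] bond c/1=31/400: DF=(647831/500000 − 31/400·(0.976200+0.966600+0.916700+0.875200+0.862700+0.831400))/(1+31/400) = 203/250 ≈ 0.812000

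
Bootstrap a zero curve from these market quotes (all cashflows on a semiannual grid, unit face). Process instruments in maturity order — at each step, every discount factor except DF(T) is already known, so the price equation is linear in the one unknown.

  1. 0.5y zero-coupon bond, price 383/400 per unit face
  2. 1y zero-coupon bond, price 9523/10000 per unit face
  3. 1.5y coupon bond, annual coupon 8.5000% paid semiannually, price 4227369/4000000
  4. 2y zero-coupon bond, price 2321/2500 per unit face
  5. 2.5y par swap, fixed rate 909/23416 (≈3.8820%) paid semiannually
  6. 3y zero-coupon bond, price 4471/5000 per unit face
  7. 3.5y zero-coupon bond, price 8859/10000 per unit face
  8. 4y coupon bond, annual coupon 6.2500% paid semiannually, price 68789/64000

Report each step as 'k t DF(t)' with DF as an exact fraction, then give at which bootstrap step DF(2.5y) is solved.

1 1/2 383/400
2 1 9523/10000
3 3/2 9359/10000
4 2 2321/2500
5 5/2 9091/10000
6 3 4471/5000
7 7/2 8859/10000
8 4 529/625
DF(2.5y) is solved at step 5

step 1 [0.5y] zero: DF = P = 383/400 ≈ 0.957500
step 2 [1y] zero: DF = P = 9523/10000 ≈ 0.952300
step 3 [1.5y] bond c/2=17/400: DF=(4227369/4000000 − 17/400·(0.957500+0.952300))/(1+17/400) = 9359/10000 ≈ 0.935900
step 4 [2y] zero: DF = P = 2321/2500 ≈ 0.928400
step 5 [2.5y] swap r/2=909/46832: DF=(1 − 909/46832·(0.957500+0.952300+0.935900+0.928400))/(1+909/46832) = 9091/10000 ≈ 0.909100
step 6 [3y] zero: DF = P = 4471/5000 ≈ 0.894200
step 7 [3.5y] zero: DF = P = 8859/10000 ≈ 0.885900
step 8 [4y] bond c/2=1/32: DF=(68789/64000 − 1/32·(0.957500+0.952300+0.935900+0.928400+0.909100+0.894200+0.885900))/(1+1/32) = 529/625 ≈ 0.846400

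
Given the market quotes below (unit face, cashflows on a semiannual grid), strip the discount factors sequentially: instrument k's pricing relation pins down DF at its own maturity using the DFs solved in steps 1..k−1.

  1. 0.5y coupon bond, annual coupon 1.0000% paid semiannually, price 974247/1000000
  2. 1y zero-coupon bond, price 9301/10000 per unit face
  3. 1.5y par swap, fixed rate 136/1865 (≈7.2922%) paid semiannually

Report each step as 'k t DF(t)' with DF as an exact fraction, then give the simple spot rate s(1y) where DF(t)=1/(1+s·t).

1 1/2 4847/5000
2 1 9301/10000
3 3/2 449/500
s(1y) = (1/(9301/10000) − 1)/(1) = 699/9301 ≈ 7.5153%

step 1 [0.5y] bond c/2=1/200: DF=(974247/1000000 − 1/200·(0))/(1+1/200) = 4847/5000 ≈ 0.969400
step 2 [1y] zero: DF = P = 9301/10000 ≈ 0.930100
step 3 [1.5y] swap r/2=68/1865: DF=(1 − 68/1865·(0.969400+0.930100))/(1+68/1865) = 449/500 ≈ 0.898000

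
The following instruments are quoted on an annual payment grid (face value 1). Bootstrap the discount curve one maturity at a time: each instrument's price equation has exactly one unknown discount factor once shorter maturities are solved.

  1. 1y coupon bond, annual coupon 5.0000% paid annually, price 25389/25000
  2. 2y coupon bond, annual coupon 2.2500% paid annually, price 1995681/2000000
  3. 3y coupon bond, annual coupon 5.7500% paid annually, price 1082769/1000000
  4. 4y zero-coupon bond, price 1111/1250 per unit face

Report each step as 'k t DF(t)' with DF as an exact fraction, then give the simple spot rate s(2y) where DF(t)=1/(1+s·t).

step 1 [1y] bond c/1=1/20: DF=(25389/25000 − 1/20·(0))/(1+1/20) = 1209/1250 ≈ 0.967200
step 2 [2y] bond c/1=9/400: DF=(1995681/2000000 − 9/400·(0.967200))/(1+9/400) = 4773/5000 ≈ 0.954600
step 3 [3y] bond c/1=23/400: DF=(1082769/1000000 − 23/400·(0.967200+0.954600))/(1+23/400) = 4597/5000 ≈ 0.919400
step 4 [4y] zero: DF = P = 1111/1250 ≈ 0.888800

1 1 1209/1250
2 2 4773/5000
3 3 4597/5000
4 4 1111/1250
s(2y) = (1/(4773/5000) − 1)/(2) = 227/9546 ≈ 2.3780%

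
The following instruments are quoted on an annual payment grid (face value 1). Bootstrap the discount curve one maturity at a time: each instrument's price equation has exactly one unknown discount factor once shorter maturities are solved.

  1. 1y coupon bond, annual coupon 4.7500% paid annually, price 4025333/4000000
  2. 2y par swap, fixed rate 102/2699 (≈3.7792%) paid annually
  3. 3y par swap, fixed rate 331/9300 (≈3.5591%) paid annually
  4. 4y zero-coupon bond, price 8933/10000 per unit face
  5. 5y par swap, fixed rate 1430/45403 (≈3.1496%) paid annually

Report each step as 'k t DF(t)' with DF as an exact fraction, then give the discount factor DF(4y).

1 1 9607/10000
2 2 4643/5000
3 3 9007/10000
4 4 8933/10000
5 5 857/1000
DF(4y) = 8933/10000 ≈ 0.893300

step 1 [1y] bond c/1=19/400: DF=(4025333/4000000 − 19/400·(0))/(1+19/400) = 9607/10000 ≈ 0.960700
step 2 [2y] swap r/1=102/2699: DF=(1 − 102/2699·(0.960700))/(1+102/2699) = 4643/5000 ≈ 0.928600
step 3 [3y] swap r/1=331/9300: DF=(1 − 331/9300·(0.960700+0.928600))/(1+331/9300) = 9007/10000 ≈ 0.900700
step 4 [4y] zero: DF = P = 8933/10000 ≈ 0.893300
step 5 [5y] swap r/1=1430/45403: DF=(1 − 1430/45403·(0.960700+0.928600+0.900700+0.893300))/(1+1430/45403) = 857/1000 ≈ 0.857000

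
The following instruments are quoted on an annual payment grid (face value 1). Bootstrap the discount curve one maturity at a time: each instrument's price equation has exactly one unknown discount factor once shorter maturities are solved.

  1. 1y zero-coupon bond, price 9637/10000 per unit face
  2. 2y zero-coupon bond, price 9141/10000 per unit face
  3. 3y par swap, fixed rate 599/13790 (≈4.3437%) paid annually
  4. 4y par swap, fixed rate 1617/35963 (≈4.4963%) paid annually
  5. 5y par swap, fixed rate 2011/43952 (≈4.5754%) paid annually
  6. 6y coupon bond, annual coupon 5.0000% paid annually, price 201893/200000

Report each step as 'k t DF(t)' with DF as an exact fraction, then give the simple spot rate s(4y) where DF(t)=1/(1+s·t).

1 1 9637/10000
2 2 9141/10000
3 3 4401/5000
4 4 8383/10000
5 5 7989/10000
6 6 7521/10000
s(4y) = (1/(8383/10000) − 1)/(4) = 1617/33532 ≈ 4.8223%

step 1 [1y] zero: DF = P = 9637/10000 ≈ 0.963700
step 2 [2y] zero: DF = P = 9141/10000 ≈ 0.914100
step 3 [3y] swap r/1=599/13790: DF=(1 − 599/13790·(0.963700+0.914100))/(1+599/13790) = 4401/5000 ≈ 0.880200
step 4 [4y] swap r/1=1617/35963: DF=(1 − 1617/35963·(0.963700+0.914100+0.880200))/(1+1617/35963) = 8383/10000 ≈ 0.838300
step 5 [5y] swap r/1=2011/43952: DF=(1 − 2011/43952·(0.963700+0.914100+0.880200+0.838300))/(1+2011/43952) = 7989/10000 ≈ 0.798900
step 6 [6y] bond c/1=1/20: DF=(201893/200000 − 1/20·(0.963700+0.914100+0.880200+0.838300+0.798900))/(1+1/20) = 7521/10000 ≈ 0.752100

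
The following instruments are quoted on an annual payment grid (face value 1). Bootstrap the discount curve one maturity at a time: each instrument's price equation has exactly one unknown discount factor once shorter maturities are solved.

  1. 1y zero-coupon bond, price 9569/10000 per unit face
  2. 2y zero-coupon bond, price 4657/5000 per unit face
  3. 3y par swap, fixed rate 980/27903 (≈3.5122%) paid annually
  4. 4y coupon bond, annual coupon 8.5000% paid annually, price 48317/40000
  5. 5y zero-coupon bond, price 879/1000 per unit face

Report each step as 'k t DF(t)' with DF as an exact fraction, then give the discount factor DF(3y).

1 1 9569/10000
2 2 4657/5000
3 3 451/500
4 4 8947/10000
5 5 879/1000
DF(3y) = 451/500 ≈ 0.902000

step 1 [1y] zero: DF = P = 9569/10000 ≈ 0.956900
step 2 [2y] zero: DF = P = 4657/5000 ≈ 0.931400
step 3 [3y] swap r/1=980/27903: DF=(1 − 980/27903·(0.956900+0.931400))/(1+980/27903) = 451/500 ≈ 0.902000
step 4 [4y] bond c/1=17/200: DF=(48317/40000 − 17/200·(0.956900+0.931400+0.902000))/(1+17/200) = 8947/10000 ≈ 0.894700
step 5 [5y] zero: DF = P = 879/1000 ≈ 0.879000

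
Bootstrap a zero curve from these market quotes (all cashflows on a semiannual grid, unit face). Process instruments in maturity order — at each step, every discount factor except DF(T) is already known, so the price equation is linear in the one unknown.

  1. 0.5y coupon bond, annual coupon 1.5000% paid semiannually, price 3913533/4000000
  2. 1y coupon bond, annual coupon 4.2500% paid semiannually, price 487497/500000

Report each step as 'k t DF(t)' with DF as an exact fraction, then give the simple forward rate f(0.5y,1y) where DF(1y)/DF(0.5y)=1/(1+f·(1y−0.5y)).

1 1/2 9711/10000
2 1 1869/2000
f(0.5y,1y) = ((9711/10000)/(1869/2000) − 1)/(1/2) = 244/3115 ≈ 7.8331%

step 1 [0.5y] bond c/2=3/400: DF=(3913533/4000000 − 3/400·(0))/(1+3/400) = 9711/10000 ≈ 0.971100
step 2 [1y] bond c/2=17/800: DF=(487497/500000 − 17/800·(0.971100))/(1+17/800) = 1869/2000 ≈ 0.934500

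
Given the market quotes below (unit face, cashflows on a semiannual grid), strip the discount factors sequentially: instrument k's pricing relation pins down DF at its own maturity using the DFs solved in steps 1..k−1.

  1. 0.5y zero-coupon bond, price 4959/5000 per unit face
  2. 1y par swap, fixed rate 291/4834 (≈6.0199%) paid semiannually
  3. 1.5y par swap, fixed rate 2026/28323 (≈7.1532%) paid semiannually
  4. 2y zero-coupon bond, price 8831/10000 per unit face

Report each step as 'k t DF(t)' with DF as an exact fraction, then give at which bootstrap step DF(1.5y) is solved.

1 1/2 4959/5000
2 1 4709/5000
3 3/2 8987/10000
4 2 8831/10000
DF(1.5y) is solved at step 3

step 1 [0.5y] zero: DF = P = 4959/5000 ≈ 0.991800
step 2 [1y] swap r/2=291/9668: DF=(1 − 291/9668·(0.991800))/(1+291/9668) = 4709/5000 ≈ 0.941800
step 3 [1.5y] swap r/2=1013/28323: DF=(1 − 1013/28323·(0.991800+0.941800))/(1+1013/28323) = 8987/10000 ≈ 0.898700
step 4 [2y] zero: DF = P = 8831/10000 ≈ 0.883100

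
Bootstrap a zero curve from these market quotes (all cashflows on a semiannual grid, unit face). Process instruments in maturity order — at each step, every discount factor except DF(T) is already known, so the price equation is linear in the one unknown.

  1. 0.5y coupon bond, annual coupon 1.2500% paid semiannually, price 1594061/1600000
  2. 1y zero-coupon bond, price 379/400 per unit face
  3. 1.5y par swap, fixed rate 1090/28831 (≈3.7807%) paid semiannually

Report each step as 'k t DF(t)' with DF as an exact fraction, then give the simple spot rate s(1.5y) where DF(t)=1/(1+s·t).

step 1 [0.5y] bond c/2=1/160: DF=(1594061/1600000 − 1/160·(0))/(1+1/160) = 9901/10000 ≈ 0.990100
step 2 [1y] zero: DF = P = 379/400 ≈ 0.947500
step 3 [1.5y] swap r/2=545/28831: DF=(1 − 545/28831·(0.990100+0.947500))/(1+545/28831) = 1891/2000 ≈ 0.945500

1 1/2 9901/10000
2 1 379/400
3 3/2 1891/2000
s(1.5y) = (1/(1891/2000) − 1)/(3/2) = 218/5673 ≈ 3.8428%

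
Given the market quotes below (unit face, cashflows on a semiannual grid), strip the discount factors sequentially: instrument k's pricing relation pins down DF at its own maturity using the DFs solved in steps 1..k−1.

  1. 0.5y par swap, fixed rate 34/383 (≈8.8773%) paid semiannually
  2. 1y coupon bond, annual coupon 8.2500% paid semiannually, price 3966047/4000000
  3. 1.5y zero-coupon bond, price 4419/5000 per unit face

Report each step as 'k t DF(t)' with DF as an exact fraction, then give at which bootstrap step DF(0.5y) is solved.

step 1 [0.5y] swap r/2=17/383: DF=(1 − 17/383·(0))/(1+17/383) = 383/400 ≈ 0.957500
step 2 [1y] bond c/2=33/800: DF=(3966047/4000000 − 33/800·(0.957500))/(1+33/800) = 9143/10000 ≈ 0.914300
step 3 [1.5y] zero: DF = P = 4419/5000 ≈ 0.883800

1 1/2 383/400
2 1 9143/10000
3 3/2 4419/5000
DF(0.5y) is solved at step 1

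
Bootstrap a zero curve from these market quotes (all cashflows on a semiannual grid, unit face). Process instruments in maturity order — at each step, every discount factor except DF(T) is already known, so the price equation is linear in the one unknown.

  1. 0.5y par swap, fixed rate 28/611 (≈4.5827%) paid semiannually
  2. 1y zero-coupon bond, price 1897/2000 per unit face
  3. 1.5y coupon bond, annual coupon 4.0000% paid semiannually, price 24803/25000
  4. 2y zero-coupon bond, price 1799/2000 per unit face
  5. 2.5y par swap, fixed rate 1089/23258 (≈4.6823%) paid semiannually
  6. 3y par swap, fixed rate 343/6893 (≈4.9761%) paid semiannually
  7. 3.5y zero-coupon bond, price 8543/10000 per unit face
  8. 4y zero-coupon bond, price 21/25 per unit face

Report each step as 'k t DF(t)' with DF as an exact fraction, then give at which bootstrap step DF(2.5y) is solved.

1 1/2 611/625
2 1 1897/2000
3 3/2 9349/10000
4 2 1799/2000
5 5/2 8911/10000
6 3 2157/2500
7 7/2 8543/10000
8 4 21/25
DF(2.5y) is solved at step 5

step 1 [0.5y] swap r/2=14/611: DF=(1 − 14/611·(0))/(1+14/611) = 611/625 ≈ 0.977600
step 2 [1y] zero: DF = P = 1897/2000 ≈ 0.948500
step 3 [1.5y] bond c/2=1/50: DF=(24803/25000 − 1/50·(0.977600+0.948500))/(1+1/50) = 9349/10000 ≈ 0.934900
step 4 [2y] zero: DF = P = 1799/2000 ≈ 0.899500
step 5 [2.5y] swap r/2=1089/46516: DF=(1 − 1089/46516·(0.977600+0.948500+0.934900+0.899500))/(1+1089/46516) = 8911/10000 ≈ 0.891100
step 6 [3y] swap r/2=343/13786: DF=(1 − 343/13786·(0.977600+0.948500+0.934900+0.899500+0.891100))/(1+343/13786) = 2157/2500 ≈ 0.862800
step 7 [3.5y] zero: DF = P = 8543/10000 ≈ 0.854300
step 8 [4y] zero: DF = P = 21/25 ≈ 0.840000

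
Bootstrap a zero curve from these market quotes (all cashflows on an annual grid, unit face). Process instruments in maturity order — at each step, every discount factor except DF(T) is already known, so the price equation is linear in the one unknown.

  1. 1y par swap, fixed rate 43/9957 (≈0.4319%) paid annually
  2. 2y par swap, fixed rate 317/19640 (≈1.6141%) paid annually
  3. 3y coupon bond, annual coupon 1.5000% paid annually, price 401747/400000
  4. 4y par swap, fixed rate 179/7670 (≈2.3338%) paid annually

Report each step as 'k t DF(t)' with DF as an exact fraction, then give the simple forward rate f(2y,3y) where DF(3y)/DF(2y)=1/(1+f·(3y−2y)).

step 1 [1y] swap r/1=43/9957: DF=(1 − 43/9957·(0))/(1+43/9957) = 9957/10000 ≈ 0.995700
step 2 [2y] swap r/1=317/19640: DF=(1 − 317/19640·(0.995700))/(1+317/19640) = 9683/10000 ≈ 0.968300
step 3 [3y] bond c/1=3/200: DF=(401747/400000 − 3/200·(0.995700+0.968300))/(1+3/200) = 1921/2000 ≈ 0.960500
step 4 [4y] swap r/1=179/7670: DF=(1 − 179/7670·(0.995700+0.968300+0.960500))/(1+179/7670) = 1821/2000 ≈ 0.910500

1 1 9957/10000
2 2 9683/10000
3 3 1921/2000
4 4 1821/2000
f(2y,3y) = ((9683/10000)/(1921/2000) − 1)/(1) = 78/9605 ≈ 0.8121%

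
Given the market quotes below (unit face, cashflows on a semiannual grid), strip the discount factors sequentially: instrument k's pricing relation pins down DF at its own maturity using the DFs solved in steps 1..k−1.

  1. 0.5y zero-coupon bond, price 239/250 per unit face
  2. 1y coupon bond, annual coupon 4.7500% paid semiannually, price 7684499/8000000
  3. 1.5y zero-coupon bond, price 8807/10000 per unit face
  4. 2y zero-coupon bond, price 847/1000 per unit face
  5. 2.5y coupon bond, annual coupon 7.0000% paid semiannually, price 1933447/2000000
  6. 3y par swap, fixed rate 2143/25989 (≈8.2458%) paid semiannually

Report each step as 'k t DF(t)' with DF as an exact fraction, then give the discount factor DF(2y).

1 1/2 239/250
2 1 9161/10000
3 3/2 8807/10000
4 2 847/1000
5 5/2 8123/10000
6 3 7857/10000
DF(2y) = 847/1000 ≈ 0.847000

step 1 [0.5y] zero: DF = P = 239/250 ≈ 0.956000
step 2 [1y] bond c/2=19/800: DF=(7684499/8000000 − 19/800·(0.956000))/(1+19/800) = 9161/10000 ≈ 0.916100
step 3 [1.5y] zero: DF = P = 8807/10000 ≈ 0.880700
step 4 [2y] zero: DF = P = 847/1000 ≈ 0.847000
step 5 [2.5y] bond c/2=7/200: DF=(1933447/2000000 − 7/200·(0.956000+0.916100+0.880700+0.847000))/(1+7/200) = 8123/10000 ≈ 0.812300
step 6 [3y] swap r/2=2143/51978: DF=(1 − 2143/51978·(0.956000+0.916100+0.880700+0.847000+0.812300))/(1+2143/51978) = 7857/10000 ≈ 0.785700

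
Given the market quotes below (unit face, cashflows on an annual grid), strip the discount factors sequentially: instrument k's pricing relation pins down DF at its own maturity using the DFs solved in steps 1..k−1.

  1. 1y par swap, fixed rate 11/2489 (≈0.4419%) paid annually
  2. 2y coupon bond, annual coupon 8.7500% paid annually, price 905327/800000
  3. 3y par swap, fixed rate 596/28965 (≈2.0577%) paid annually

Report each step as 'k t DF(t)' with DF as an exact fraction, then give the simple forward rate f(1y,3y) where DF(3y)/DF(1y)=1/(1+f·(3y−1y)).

1 1 2489/2500
2 2 1921/2000
3 3 2351/2500
f(1y,3y) = ((2489/2500)/(2351/2500) − 1)/(2) = 69/2351 ≈ 2.9349%

step 1 [1y] swap r/1=11/2489: DF=(1 − 11/2489·(0))/(1+11/2489) = 2489/2500 ≈ 0.995600
step 2 [2y] bond c/1=7/80: DF=(905327/800000 − 7/80·(0.995600))/(1+7/80) = 1921/2000 ≈ 0.960500
step 3 [3y] swap r/1=596/28965: DF=(1 − 596/28965·(0.995600+0.960500))/(1+596/28965) = 2351/2500 ≈ 0.940400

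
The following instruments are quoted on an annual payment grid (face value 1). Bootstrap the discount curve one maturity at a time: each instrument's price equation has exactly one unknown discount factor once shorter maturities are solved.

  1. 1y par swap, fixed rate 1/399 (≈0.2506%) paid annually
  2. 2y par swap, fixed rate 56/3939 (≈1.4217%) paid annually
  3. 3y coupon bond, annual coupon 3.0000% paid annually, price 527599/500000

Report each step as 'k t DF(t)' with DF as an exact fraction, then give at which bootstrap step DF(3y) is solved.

step 1 [1y] swap r/1=1/399: DF=(1 − 1/399·(0))/(1+1/399) = 399/400 ≈ 0.997500
step 2 [2y] swap r/1=56/3939: DF=(1 − 56/3939·(0.997500))/(1+56/3939) = 243/250 ≈ 0.972000
step 3 [3y] bond c/1=3/100: DF=(527599/500000 − 3/100·(0.997500+0.972000))/(1+3/100) = 9671/10000 ≈ 0.967100

1 1 399/400
2 2 243/250
3 3 9671/10000
DF(3y) is solved at step 3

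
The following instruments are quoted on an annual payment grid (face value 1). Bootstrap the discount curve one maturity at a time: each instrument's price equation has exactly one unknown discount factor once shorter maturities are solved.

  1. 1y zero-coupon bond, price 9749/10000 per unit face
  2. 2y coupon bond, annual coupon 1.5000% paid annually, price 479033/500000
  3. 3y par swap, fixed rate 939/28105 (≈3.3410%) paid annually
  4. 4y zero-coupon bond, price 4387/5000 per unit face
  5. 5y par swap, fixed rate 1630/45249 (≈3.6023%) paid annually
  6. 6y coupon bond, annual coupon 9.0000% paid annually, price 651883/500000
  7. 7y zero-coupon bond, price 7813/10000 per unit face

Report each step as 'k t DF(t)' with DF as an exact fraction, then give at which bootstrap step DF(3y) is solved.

1 1 9749/10000
2 2 1859/2000
3 3 9061/10000
4 4 4387/5000
5 5 837/1000
6 6 329/400
7 7 7813/10000
DF(3y) is solved at step 3

step 1 [1y] zero: DF = P = 9749/10000 ≈ 0.974900
step 2 [2y] bond c/1=3/200: DF=(479033/500000 − 3/200·(0.974900))/(1+3/200) = 1859/2000 ≈ 0.929500
step 3 [3y] swap r/1=939/28105: DF=(1 − 939/28105·(0.974900+0.929500))/(1+939/28105) = 9061/10000 ≈ 0.906100
step 4 [4y] zero: DF = P = 4387/5000 ≈ 0.877400
step 5 [5y] swap r/1=1630/45249: DF=(1 − 1630/45249·(0.974900+0.929500+0.906100+0.877400))/(1+1630/45249) = 837/1000 ≈ 0.837000
step 6 [6y] bond c/1=9/100: DF=(651883/500000 − 9/100·(0.974900+0.929500+0.906100+0.877400+0.837000))/(1+9/100) = 329/400 ≈ 0.822500
step 7 [7y] zero: DF = P = 7813/10000 ≈ 0.781300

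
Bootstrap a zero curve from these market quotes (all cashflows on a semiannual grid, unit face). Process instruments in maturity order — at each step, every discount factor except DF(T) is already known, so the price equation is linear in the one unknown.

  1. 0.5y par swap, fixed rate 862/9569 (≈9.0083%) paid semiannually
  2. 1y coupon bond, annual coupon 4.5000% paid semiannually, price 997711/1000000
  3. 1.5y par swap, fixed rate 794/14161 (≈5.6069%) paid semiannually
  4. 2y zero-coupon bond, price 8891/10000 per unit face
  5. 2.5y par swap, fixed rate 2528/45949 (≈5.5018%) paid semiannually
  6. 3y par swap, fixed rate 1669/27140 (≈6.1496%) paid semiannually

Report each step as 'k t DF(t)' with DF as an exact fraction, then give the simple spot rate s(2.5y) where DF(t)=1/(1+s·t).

step 1 [0.5y] swap r/2=431/9569: DF=(1 − 431/9569·(0))/(1+431/9569) = 9569/10000 ≈ 0.956900
step 2 [1y] bond c/2=9/400: DF=(997711/1000000 − 9/400·(0.956900))/(1+9/400) = 9547/10000 ≈ 0.954700
step 3 [1.5y] swap r/2=397/14161: DF=(1 − 397/14161·(0.956900+0.954700))/(1+397/14161) = 4603/5000 ≈ 0.920600
step 4 [2y] zero: DF = P = 8891/10000 ≈ 0.889100
step 5 [2.5y] swap r/2=1264/45949: DF=(1 − 1264/45949·(0.956900+0.954700+0.920600+0.889100))/(1+1264/45949) = 546/625 ≈ 0.873600
step 6 [3y] swap r/2=1669/54280: DF=(1 − 1669/54280·(0.956900+0.954700+0.920600+0.889100+0.873600))/(1+1669/54280) = 8331/10000 ≈ 0.833100

1 1/2 9569/10000
2 1 9547/10000
3 3/2 4603/5000
4 2 8891/10000
5 5/2 546/625
6 3 8331/10000
s(2.5y) = (1/(546/625) − 1)/(5/2) = 79/1365 ≈ 5.7875%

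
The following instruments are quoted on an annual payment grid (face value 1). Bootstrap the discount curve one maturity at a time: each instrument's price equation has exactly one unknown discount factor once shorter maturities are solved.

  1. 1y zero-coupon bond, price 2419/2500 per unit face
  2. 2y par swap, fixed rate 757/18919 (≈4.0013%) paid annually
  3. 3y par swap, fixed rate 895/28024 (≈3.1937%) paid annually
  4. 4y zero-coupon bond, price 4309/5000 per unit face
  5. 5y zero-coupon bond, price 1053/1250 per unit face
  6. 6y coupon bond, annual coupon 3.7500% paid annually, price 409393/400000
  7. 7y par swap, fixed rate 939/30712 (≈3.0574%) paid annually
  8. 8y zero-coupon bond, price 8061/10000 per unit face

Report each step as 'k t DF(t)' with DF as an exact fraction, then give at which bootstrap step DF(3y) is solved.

1 1 2419/2500
2 2 9243/10000
3 3 1821/2000
4 4 4309/5000
5 5 1053/1250
6 6 2059/2500
7 7 4061/5000
8 8 8061/10000
DF(3y) is solved at step 3

step 1 [1y] zero: DF = P = 2419/2500 ≈ 0.967600
step 2 [2y] swap r/1=757/18919: DF=(1 − 757/18919·(0.967600))/(1+757/18919) = 9243/10000 ≈ 0.924300
step 3 [3y] swap r/1=895/28024: DF=(1 − 895/28024·(0.967600+0.924300))/(1+895/28024) = 1821/2000 ≈ 0.910500
step 4 [4y] zero: DF = P = 4309/5000 ≈ 0.861800
step 5 [5y] zero: DF = P = 1053/1250 ≈ 0.842400
step 6 [6y] bond c/1=3/80: DF=(409393/400000 − 3/80·(0.967600+0.924300+0.910500+0.861800+0.842400))/(1+3/80) = 2059/2500 ≈ 0.823600
step 7 [7y] swap r/1=939/30712: DF=(1 − 939/30712·(0.967600+0.924300+0.910500+0.861800+0.842400+0.823600))/(1+939/30712) = 4061/5000 ≈ 0.812200
step 8 [8y] zero: DF = P = 8061/10000 ≈ 0.806100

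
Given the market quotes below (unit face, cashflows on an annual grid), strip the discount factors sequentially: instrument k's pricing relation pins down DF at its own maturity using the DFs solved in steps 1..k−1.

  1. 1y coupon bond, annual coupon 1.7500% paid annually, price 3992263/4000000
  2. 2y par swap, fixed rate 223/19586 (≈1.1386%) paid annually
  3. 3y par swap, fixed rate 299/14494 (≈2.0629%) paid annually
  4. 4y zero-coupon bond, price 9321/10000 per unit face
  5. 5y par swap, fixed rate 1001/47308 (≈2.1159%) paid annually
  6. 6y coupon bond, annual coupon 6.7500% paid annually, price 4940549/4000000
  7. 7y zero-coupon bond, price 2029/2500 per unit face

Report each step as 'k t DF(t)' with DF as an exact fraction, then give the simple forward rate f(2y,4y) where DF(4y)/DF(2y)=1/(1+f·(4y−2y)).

step 1 [1y] bond c/1=7/400: DF=(3992263/4000000 − 7/400·(0))/(1+7/400) = 9809/10000 ≈ 0.980900
step 2 [2y] swap r/1=223/19586: DF=(1 − 223/19586·(0.980900))/(1+223/19586) = 9777/10000 ≈ 0.977700
step 3 [3y] swap r/1=299/14494: DF=(1 − 299/14494·(0.980900+0.977700))/(1+299/14494) = 4701/5000 ≈ 0.940200
step 4 [4y] zero: DF = P = 9321/10000 ≈ 0.932100
step 5 [5y] swap r/1=1001/47308: DF=(1 − 1001/47308·(0.980900+0.977700+0.940200+0.932100))/(1+1001/47308) = 8999/10000 ≈ 0.899900
step 6 [6y] bond c/1=27/400: DF=(4940549/4000000 − 27/400·(0.980900+0.977700+0.940200+0.932100+0.899900))/(1+27/400) = 8579/10000 ≈ 0.857900
step 7 [7y] zero: DF = P = 2029/2500 ≈ 0.811600

1 1 9809/10000
2 2 9777/10000
3 3 4701/5000
4 4 9321/10000
5 5 8999/10000
6 6 8579/10000
7 7 2029/2500
f(2y,4y) = ((9777/10000)/(9321/10000) − 1)/(2) = 76/3107 ≈ 2.4461%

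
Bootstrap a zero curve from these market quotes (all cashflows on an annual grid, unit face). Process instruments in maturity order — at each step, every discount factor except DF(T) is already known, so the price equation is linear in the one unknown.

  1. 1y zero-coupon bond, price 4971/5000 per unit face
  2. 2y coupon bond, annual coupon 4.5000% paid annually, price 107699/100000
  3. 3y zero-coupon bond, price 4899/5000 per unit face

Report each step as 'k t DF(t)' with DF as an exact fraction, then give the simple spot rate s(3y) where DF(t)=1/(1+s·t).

step 1 [1y] zero: DF = P = 4971/5000 ≈ 0.994200
step 2 [2y] bond c/1=9/200: DF=(107699/100000 − 9/200·(0.994200))/(1+9/200) = 4939/5000 ≈ 0.987800
step 3 [3y] zero: DF = P = 4899/5000 ≈ 0.979800

1 1 4971/5000
2 2 4939/5000
3 3 4899/5000
s(3y) = (1/(4899/5000) − 1)/(3) = 101/14697 ≈ 0.6872%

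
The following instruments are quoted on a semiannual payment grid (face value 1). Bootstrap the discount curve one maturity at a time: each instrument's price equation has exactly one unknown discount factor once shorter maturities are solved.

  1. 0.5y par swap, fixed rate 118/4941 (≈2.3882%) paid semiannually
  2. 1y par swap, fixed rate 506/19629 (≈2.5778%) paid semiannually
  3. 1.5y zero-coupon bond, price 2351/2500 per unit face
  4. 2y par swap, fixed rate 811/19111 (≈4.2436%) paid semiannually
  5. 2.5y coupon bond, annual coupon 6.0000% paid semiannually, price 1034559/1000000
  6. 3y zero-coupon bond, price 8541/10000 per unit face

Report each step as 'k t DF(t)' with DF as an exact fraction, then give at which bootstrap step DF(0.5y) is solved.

step 1 [0.5y] swap r/2=59/4941: DF=(1 − 59/4941·(0))/(1+59/4941) = 4941/5000 ≈ 0.988200
step 2 [1y] swap r/2=253/19629: DF=(1 − 253/19629·(0.988200))/(1+253/19629) = 9747/10000 ≈ 0.974700
step 3 [1.5y] zero: DF = P = 2351/2500 ≈ 0.940400
step 4 [2y] swap r/2=811/38222: DF=(1 − 811/38222·(0.988200+0.974700+0.940400))/(1+811/38222) = 9189/10000 ≈ 0.918900
step 5 [2.5y] bond c/2=3/100: DF=(1034559/1000000 − 3/100·(0.988200+0.974700+0.940400+0.918900))/(1+3/100) = 8931/10000 ≈ 0.893100
step 6 [3y] zero: DF = P = 8541/10000 ≈ 0.854100

1 1/2 4941/5000
2 1 9747/10000
3 3/2 2351/2500
4 2 9189/10000
5 5/2 8931/10000
6 3 8541/10000
DF(0.5y) is solved at step 1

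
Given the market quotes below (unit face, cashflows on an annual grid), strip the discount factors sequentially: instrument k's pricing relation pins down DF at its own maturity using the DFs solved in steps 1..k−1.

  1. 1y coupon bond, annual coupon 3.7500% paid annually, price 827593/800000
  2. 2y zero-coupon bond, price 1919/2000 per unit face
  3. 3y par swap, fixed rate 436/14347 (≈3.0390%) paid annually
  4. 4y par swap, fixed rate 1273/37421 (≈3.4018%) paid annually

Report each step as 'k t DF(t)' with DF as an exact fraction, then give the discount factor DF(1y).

step 1 [1y] bond c/1=3/80: DF=(827593/800000 − 3/80·(0))/(1+3/80) = 9971/10000 ≈ 0.997100
step 2 [2y] zero: DF = P = 1919/2000 ≈ 0.959500
step 3 [3y] swap r/1=436/14347: DF=(1 − 436/14347·(0.997100+0.959500))/(1+436/14347) = 1141/1250 ≈ 0.912800
step 4 [4y] swap r/1=1273/37421: DF=(1 − 1273/37421·(0.997100+0.959500+0.912800))/(1+1273/37421) = 8727/10000 ≈ 0.872700

1 1 9971/10000
2 2 1919/2000
3 3 1141/1250
4 4 8727/10000
DF(1y) = 9971/10000 ≈ 0.997100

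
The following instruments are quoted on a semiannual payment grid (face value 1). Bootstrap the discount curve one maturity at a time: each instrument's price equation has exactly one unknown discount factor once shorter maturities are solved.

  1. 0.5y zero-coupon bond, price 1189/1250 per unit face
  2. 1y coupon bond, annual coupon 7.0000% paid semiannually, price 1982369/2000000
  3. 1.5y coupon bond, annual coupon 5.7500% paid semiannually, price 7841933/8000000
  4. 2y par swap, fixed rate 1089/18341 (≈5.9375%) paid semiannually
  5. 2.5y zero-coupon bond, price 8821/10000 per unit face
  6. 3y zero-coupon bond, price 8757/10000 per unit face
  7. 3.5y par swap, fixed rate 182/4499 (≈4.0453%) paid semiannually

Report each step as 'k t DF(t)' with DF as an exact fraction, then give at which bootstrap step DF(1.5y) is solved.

step 1 [0.5y] zero: DF = P = 1189/1250 ≈ 0.951200
step 2 [1y] bond c/2=7/200: DF=(1982369/2000000 − 7/200·(0.951200))/(1+7/200) = 1851/2000 ≈ 0.925500
step 3 [1.5y] bond c/2=23/800: DF=(7841933/8000000 − 23/800·(0.951200+0.925500))/(1+23/800) = 2251/2500 ≈ 0.900400
step 4 [2y] swap r/2=1089/36682: DF=(1 − 1089/36682·(0.951200+0.925500+0.900400))/(1+1089/36682) = 8911/10000 ≈ 0.891100
step 5 [2.5y] zero: DF = P = 8821/10000 ≈ 0.882100
step 6 [3y] zero: DF = P = 8757/10000 ≈ 0.875700
step 7 [3.5y] swap r/2=91/4499: DF=(1 − 91/4499·(0.951200+0.925500+0.900400+0.891100+0.882100+0.875700))/(1+91/4499) = 4363/5000 ≈ 0.872600

1 1/2 1189/1250
2 1 1851/2000
3 3/2 2251/2500
4 2 8911/10000
5 5/2 8821/10000
6 3 8757/10000
7 7/2 4363/5000
DF(1.5y) is solved at step 3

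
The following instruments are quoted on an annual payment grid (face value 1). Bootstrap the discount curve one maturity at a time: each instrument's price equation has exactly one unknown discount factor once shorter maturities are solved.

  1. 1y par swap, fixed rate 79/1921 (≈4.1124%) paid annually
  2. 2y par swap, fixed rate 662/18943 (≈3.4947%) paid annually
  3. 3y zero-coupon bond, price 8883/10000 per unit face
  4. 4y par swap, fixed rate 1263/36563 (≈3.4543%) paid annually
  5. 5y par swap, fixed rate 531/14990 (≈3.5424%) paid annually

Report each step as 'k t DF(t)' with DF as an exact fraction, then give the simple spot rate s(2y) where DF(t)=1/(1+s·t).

step 1 [1y] swap r/1=79/1921: DF=(1 − 79/1921·(0))/(1+79/1921) = 1921/2000 ≈ 0.960500
step 2 [2y] swap r/1=662/18943: DF=(1 − 662/18943·(0.960500))/(1+662/18943) = 4669/5000 ≈ 0.933800
step 3 [3y] zero: DF = P = 8883/10000 ≈ 0.888300
step 4 [4y] swap r/1=1263/36563: DF=(1 − 1263/36563·(0.960500+0.933800+0.888300))/(1+1263/36563) = 8737/10000 ≈ 0.873700
step 5 [5y] swap r/1=531/14990: DF=(1 − 531/14990·(0.960500+0.933800+0.888300+0.873700))/(1+531/14990) = 8407/10000 ≈ 0.840700

1 1 1921/2000
2 2 4669/5000
3 3 8883/10000
4 4 8737/10000
5 5 8407/10000
s(2y) = (1/(4669/5000) − 1)/(2) = 331/9338 ≈ 3.5447%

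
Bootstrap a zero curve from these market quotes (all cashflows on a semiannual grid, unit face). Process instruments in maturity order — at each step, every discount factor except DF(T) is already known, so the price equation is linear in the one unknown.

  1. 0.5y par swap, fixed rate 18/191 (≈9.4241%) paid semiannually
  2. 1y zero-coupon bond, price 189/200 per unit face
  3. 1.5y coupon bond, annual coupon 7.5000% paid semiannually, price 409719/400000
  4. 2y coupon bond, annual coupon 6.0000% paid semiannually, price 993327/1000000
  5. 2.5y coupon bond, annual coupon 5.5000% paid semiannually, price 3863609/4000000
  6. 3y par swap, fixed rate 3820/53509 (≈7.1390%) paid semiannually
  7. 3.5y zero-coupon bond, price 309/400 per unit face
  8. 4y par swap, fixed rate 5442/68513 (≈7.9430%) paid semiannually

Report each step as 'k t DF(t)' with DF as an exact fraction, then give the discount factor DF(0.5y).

step 1 [0.5y] swap r/2=9/191: DF=(1 − 9/191·(0))/(1+9/191) = 191/200 ≈ 0.955000
step 2 [1y] zero: DF = P = 189/200 ≈ 0.945000
step 3 [1.5y] bond c/2=3/80: DF=(409719/400000 − 3/80·(0.955000+0.945000))/(1+3/80) = 4593/5000 ≈ 0.918600
step 4 [2y] bond c/2=3/100: DF=(993327/1000000 − 3/100·(0.955000+0.945000+0.918600))/(1+3/100) = 8823/10000 ≈ 0.882300
step 5 [2.5y] bond c/2=11/400: DF=(3863609/4000000 − 11/400·(0.955000+0.945000+0.918600+0.882300))/(1+11/400) = 841/1000 ≈ 0.841000
step 6 [3y] swap r/2=1910/53509: DF=(1 − 1910/53509·(0.955000+0.945000+0.918600+0.882300+0.841000))/(1+1910/53509) = 809/1000 ≈ 0.809000
step 7 [3.5y] zero: DF = P = 309/400 ≈ 0.772500
step 8 [4y] swap r/2=2721/68513: DF=(1 − 2721/68513·(0.955000+0.945000+0.918600+0.882300+0.841000+0.809000+0.772500))/(1+2721/68513) = 7279/10000 ≈ 0.727900

1 1/2 191/200
2 1 189/200
3 3/2 4593/5000
4 2 8823/10000
5 5/2 841/1000
6 3 809/1000
7 7/2 309/400
8 4 7279/10000
DF(0.5y) = 191/200 ≈ 0.955000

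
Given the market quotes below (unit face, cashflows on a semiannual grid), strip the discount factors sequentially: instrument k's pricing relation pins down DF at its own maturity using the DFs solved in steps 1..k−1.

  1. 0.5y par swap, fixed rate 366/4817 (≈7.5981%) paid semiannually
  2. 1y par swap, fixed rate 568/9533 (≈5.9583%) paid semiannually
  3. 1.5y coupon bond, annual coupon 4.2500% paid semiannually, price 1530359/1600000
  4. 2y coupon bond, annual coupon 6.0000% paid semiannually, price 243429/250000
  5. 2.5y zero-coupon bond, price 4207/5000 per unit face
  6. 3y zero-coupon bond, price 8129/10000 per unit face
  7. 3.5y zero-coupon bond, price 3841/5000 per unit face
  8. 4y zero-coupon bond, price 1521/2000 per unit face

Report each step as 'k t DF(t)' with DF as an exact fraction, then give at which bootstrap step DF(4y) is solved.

step 1 [0.5y] swap r/2=183/4817: DF=(1 − 183/4817·(0))/(1+183/4817) = 4817/5000 ≈ 0.963400
step 2 [1y] swap r/2=284/9533: DF=(1 − 284/9533·(0.963400))/(1+284/9533) = 1179/1250 ≈ 0.943200
step 3 [1.5y] bond c/2=17/800: DF=(1530359/1600000 − 17/800·(0.963400+0.943200))/(1+17/800) = 8969/10000 ≈ 0.896900
step 4 [2y] bond c/2=3/100: DF=(243429/250000 − 3/100·(0.963400+0.943200+0.896900))/(1+3/100) = 8637/10000 ≈ 0.863700
step 5 [2.5y] zero: DF = P = 4207/5000 ≈ 0.841400
step 6 [3y] zero: DF = P = 8129/10000 ≈ 0.812900
step 7 [3.5y] zero: DF = P = 3841/5000 ≈ 0.768200
step 8 [4y] zero: DF = P = 1521/2000 ≈ 0.760500

1 1/2 4817/5000
2 1 1179/1250
3 3/2 8969/10000
4 2 8637/10000
5 5/2 4207/5000
6 3 8129/10000
7 7/2 3841/5000
8 4 1521/2000
DF(4y) is solved at step 8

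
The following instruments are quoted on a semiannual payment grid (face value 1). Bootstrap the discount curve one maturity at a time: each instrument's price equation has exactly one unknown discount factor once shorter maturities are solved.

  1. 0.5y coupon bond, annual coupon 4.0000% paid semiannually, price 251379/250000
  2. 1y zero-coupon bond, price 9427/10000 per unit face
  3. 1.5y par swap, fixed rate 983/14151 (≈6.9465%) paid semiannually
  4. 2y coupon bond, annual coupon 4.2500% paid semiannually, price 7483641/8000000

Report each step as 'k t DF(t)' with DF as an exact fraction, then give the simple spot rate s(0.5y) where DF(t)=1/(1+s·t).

step 1 [0.5y] bond c/2=1/50: DF=(251379/250000 − 1/50·(0))/(1+1/50) = 4929/5000 ≈ 0.985800
step 2 [1y] zero: DF = P = 9427/10000 ≈ 0.942700
step 3 [1.5y] swap r/2=983/28302: DF=(1 − 983/28302·(0.985800+0.942700))/(1+983/28302) = 9017/10000 ≈ 0.901700
step 4 [2y] bond c/2=17/800: DF=(7483641/8000000 − 17/800·(0.985800+0.942700+0.901700))/(1+17/800) = 8571/10000 ≈ 0.857100

1 1/2 4929/5000
2 1 9427/10000
3 3/2 9017/10000
4 2 8571/10000
s(0.5y) = (1/(4929/5000) − 1)/(1/2) = 142/4929 ≈ 2.8809%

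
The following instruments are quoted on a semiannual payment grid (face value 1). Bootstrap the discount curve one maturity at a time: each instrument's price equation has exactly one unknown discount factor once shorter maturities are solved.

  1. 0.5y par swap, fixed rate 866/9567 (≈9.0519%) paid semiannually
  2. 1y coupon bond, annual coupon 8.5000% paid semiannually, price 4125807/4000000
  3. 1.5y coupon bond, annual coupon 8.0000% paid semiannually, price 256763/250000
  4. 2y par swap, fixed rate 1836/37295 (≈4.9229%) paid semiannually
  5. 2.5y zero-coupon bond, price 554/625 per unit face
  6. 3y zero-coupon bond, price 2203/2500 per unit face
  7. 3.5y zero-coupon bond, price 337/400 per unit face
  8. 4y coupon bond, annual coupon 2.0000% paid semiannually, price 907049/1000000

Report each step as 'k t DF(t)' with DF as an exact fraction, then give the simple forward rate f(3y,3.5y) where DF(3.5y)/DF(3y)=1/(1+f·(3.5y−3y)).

step 1 [0.5y] swap r/2=433/9567: DF=(1 − 433/9567·(0))/(1+433/9567) = 9567/10000 ≈ 0.956700
step 2 [1y] bond c/2=17/400: DF=(4125807/4000000 − 17/400·(0.956700))/(1+17/400) = 594/625 ≈ 0.950400
step 3 [1.5y] bond c/2=1/25: DF=(256763/250000 − 1/25·(0.956700+0.950400))/(1+1/25) = 4571/5000 ≈ 0.914200
step 4 [2y] swap r/2=918/37295: DF=(1 − 918/37295·(0.956700+0.950400+0.914200))/(1+918/37295) = 4541/5000 ≈ 0.908200
step 5 [2.5y] zero: DF = P = 554/625 ≈ 0.886400
step 6 [3y] zero: DF = P = 2203/2500 ≈ 0.881200
step 7 [3.5y] zero: DF = P = 337/400 ≈ 0.842500
step 8 [4y] bond c/2=1/100: DF=(907049/1000000 − 1/100·(0.956700+0.950400+0.914200+0.908200+0.886400+0.881200+0.842500))/(1+1/100) = 8353/10000 ≈ 0.835300

1 1/2 9567/10000
2 1 594/625
3 3/2 4571/5000
4 2 4541/5000
5 5/2 554/625
6 3 2203/2500
7 7/2 337/400
8 4 8353/10000
f(3y,3.5y) = ((2203/2500)/(337/400) − 1)/(1/2) = 774/8425 ≈ 9.1869%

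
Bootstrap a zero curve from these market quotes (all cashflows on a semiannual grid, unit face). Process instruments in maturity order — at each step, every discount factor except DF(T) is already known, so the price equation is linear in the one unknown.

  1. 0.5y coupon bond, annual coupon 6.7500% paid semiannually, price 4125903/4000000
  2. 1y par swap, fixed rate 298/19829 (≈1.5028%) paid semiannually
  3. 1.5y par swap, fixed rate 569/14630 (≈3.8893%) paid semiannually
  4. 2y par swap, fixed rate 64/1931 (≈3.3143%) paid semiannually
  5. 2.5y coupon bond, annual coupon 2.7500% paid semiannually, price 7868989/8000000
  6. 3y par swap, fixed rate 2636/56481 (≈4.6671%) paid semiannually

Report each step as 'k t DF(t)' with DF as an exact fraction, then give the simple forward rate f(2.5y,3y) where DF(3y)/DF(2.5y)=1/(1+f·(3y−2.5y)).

1 1/2 4989/5000
2 1 9851/10000
3 3/2 9431/10000
4 2 117/125
5 5/2 9179/10000
6 3 4341/5000
f(2.5y,3y) = ((9179/10000)/(4341/5000) − 1)/(1/2) = 497/4341 ≈ 11.4490%

step 1 [0.5y] bond c/2=27/800: DF=(4125903/4000000 − 27/800·(0))/(1+27/800) = 4989/5000 ≈ 0.997800
step 2 [1y] swap r/2=149/19829: DF=(1 − 149/19829·(0.997800))/(1+149/19829) = 9851/10000 ≈ 0.985100
step 3 [1.5y] swap r/2=569/29260: DF=(1 − 569/29260·(0.997800+0.985100))/(1+569/29260) = 9431/10000 ≈ 0.943100
step 4 [2y] swap r/2=32/1931: DF=(1 − 32/1931·(0.997800+0.985100+0.943100))/(1+32/1931) = 117/125 ≈ 0.936000
step 5 [2.5y] bond c/2=11/800: DF=(7868989/8000000 − 11/800·(0.997800+0.985100+0.943100+0.936000))/(1+11/800) = 9179/10000 ≈ 0.917900
step 6 [3y] swap r/2=1318/56481: DF=(1 − 1318/56481·(0.997800+0.985100+0.943100+0.936000+0.917900))/(1+1318/56481) = 4341/5000 ≈ 0.868200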